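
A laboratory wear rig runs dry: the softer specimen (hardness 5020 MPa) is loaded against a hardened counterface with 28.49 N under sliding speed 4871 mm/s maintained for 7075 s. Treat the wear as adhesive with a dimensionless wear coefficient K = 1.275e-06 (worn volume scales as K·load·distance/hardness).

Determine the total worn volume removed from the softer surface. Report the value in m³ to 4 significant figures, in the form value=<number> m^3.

value=2.494e-10 m^3

The algebra carries full float precision; the intermediates are printed rounded; a lone final rounding, at four significant digits.
Sliding speed v = 4871 mm/s = 4.871 m/s. Path length L = v·t = 4.871 m/s × 7075 s = 3.446e+04 m.
Hardness H = 5020 MPa = 5.020e+09 Pa.
Collected in SI base units: W = 28.49 N, H = 5.020e+09 Pa, K = 1.275e-06.
Archard relation: V = K·W·L/H = 1.275e-06 · 28.49 · 3.446e+04 / 5.020e+09 = 2.494e-10 m³.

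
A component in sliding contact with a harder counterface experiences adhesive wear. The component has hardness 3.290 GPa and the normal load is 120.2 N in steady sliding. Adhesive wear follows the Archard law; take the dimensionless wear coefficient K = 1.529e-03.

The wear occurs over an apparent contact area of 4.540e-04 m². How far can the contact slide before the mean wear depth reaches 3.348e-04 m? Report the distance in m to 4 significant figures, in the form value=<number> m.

value=2721 m

Intermediates are printed rounded; all working math carries full precision. Rounded just once to four significant digits.
Hardness H = 3.290 GPa = 3.290e+09 Pa.
Collected in SI base units: W = 120.2 N, H = 3.290e+09 Pa, K = 1.529e-03.
Limit volume V_lim = h_lim·A = 3.348e-04 · 4.540e-04 = 1.520e-07 m³.
Thus life L = V_lim·H/(K·W) = 1.520e-07 · 3.290e+09 / (1.529e-03 · 120.2) = 2721 m.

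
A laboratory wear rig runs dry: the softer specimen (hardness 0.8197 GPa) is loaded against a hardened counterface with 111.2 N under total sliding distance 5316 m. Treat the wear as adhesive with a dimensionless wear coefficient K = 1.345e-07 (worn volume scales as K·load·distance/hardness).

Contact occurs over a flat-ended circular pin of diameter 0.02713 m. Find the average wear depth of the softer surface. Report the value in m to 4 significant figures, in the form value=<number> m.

The algebra holds full precision; intermediate values appear rounded — one last rounding, at 4 significant figures.
Convert: Hardness H = 0.8197 GPa = 8.197e+08 Pa.
Convert: Contact area A = π·d²/4 = π·(0.02713 m)²/4 = 5.781e-04 m².
SI base units throughout: W = 111.2 N, H = 8.197e+08 Pa, K = 1.345e-07.
Archard relation: V = K·W·L/H = 1.345e-07 · 111.2 · 5316 / 8.197e+08 = 9.700e-11 m³.
Wear depth h = V/A = 9.700e-11 / 5.781e-04 = 1.678e-07 m.

value=1.678e-07 m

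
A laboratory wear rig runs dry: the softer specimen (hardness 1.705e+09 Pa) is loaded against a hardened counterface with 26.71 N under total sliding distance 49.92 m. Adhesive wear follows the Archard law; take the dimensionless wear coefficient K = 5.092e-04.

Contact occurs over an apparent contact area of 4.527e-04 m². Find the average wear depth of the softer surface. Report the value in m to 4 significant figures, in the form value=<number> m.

Each operation keeps full float precision, and the intermediates are printed rounded; one final rounding, at four significant figures.
Collected in SI base units: W = 26.71 N, H = 1.705e+09 Pa, K = 5.092e-04.
Worn volume V = K·W·L/H = 5.092e-04 · 26.71 · 49.92 / 1.705e+09 = 3.982e-10 m³.
Depth of wear h = V/A = 3.982e-10 / 4.527e-04 = 8.796e-07 m.

value=8.796e-07 m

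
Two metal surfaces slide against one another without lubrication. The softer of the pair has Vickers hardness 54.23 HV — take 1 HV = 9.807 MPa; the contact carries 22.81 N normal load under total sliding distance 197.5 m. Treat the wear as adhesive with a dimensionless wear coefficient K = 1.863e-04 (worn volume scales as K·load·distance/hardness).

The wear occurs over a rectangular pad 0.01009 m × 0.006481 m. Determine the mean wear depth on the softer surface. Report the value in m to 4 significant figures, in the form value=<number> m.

value=2.413e-05 m

The intermediates are shown rounded. Every step runs at full float precision — a single final rounding to 4 significant figures.
Hardness H = 54.23 HV × 9.807 MPa/HV = 531.8 MPa = 5.318e+08 Pa.
Contact area A = 0.01009 m × 0.006481 m = 6.539e-05 m².
In SI base units: W = 22.81 N, H = 5.318e+08 Pa, K = 1.863e-04.
Apply Archard: V = K·W·L/H = 1.863e-04 · 22.81 · 197.5 / 5.318e+08 = 1.578e-09 m³.
Average depth h = V/A = 1.578e-09 / 6.539e-05 = 2.413e-05 m.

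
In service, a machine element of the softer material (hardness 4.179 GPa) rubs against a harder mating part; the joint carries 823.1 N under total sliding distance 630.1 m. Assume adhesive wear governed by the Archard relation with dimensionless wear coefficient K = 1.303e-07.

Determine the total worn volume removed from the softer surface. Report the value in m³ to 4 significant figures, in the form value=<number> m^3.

value=1.617e-11 m^3

All arithmetic holds exact precision, and intermediate values are printed rounded, and a lone final rounding, at four significant digits.
Hardness H = 4.179 GPa = 4.179e+09 Pa.
Working in SI base units: W = 823.1 N, H = 4.179e+09 Pa, K = 1.303e-07.
Worn volume V = K·W·L/H = 1.303e-07 · 823.1 · 630.1 / 4.179e+09 = 1.617e-11 m³.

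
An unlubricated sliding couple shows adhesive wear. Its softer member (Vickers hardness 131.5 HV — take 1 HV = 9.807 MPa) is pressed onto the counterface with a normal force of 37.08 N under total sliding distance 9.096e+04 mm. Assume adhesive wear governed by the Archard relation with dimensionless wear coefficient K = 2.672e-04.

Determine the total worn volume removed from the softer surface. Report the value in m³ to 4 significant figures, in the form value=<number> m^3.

value=6.988e-10 m^3

Intermediate values are shown rounded, and all working math holds full precision. Rounded once at the end, at four significant figures.
Convert: Distance L = 9.096e+04 mm = 90.96 m.
Convert: Hardness H = 131.5 HV × 9.807 MPa/HV = 1290 MPa = 1.290e+09 Pa.
In SI base units: W = 37.08 N, H = 1.290e+09 Pa, K = 2.672e-04.
Archard relation: V = K·W·L/H = 2.672e-04 · 37.08 · 90.96 / 1.290e+09 = 6.988e-10 m³.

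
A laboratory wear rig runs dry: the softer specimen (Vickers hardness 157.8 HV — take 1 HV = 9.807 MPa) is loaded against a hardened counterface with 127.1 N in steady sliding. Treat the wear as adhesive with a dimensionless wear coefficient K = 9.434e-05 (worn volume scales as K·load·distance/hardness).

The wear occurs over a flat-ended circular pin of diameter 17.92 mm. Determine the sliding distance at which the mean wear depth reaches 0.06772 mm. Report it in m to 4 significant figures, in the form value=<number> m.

value=2204 m

Intermediates are displayed rounded, and every step keeps full float precision — one last rounding: four significant digits.
Hardness H = 157.8 HV × 9.807 MPa/HV = 1548 MPa = 1.548e+09 Pa.
Pin diameter d = 17.92 mm = 0.01792 m. Contact area A = π·d²/4 = π·(0.01792 m)²/4 = 2.522e-04 m².
Depth limit h_lim = 0.06772 mm = 6.772e-05 m.
In SI base units, W = 127.1 N, H = 1.548e+09 Pa, K = 9.434e-05.
Permissible volume V_lim = h_lim·A = 6.772e-05 · 2.522e-04 = 1.708e-08 m³.
So the life L = V_lim·H/(K·W) = 1.708e-08 · 1.548e+09 / (9.434e-05 · 127.1) = 2204 m.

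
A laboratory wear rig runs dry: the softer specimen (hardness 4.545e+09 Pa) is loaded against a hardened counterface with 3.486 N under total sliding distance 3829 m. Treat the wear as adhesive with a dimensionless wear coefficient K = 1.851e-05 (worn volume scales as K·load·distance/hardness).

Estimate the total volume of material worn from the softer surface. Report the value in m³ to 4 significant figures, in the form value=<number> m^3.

value=5.436e-11 m^3

Every step keeps full precision; the intermediates appear rounded; rounded once at the end to 4 significant figures.
SI base units throughout: W = 3.486 N, H = 4.545e+09 Pa, K = 1.851e-05.
Apply Archard: V = K·W·L/H = 1.851e-05 · 3.486 · 3829 / 4.545e+09 = 5.436e-11 m³.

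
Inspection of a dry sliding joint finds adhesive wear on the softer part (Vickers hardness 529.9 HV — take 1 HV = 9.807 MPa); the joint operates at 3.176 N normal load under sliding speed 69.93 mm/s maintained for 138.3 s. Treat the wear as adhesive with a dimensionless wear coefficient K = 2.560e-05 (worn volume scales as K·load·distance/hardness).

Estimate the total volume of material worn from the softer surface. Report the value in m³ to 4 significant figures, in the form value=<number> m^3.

value=1.513e-13 m^3

Quoted intermediates are rounded. The algebra holds full precision. Rounded once at the end to four significant digits.
Convert: Sliding speed v = 69.93 mm/s = 0.06993 m/s. Distance L = v·t = 0.06993 m/s × 138.3 s = 9.671 m.
Convert: Hardness H = 529.9 HV × 9.807 MPa/HV = 5197 MPa = 5.197e+09 Pa.
In SI base units: W = 3.176 N, H = 5.197e+09 Pa, K = 2.560e-05.
Archard relation: V = K·W·L/H = 2.560e-05 · 3.176 · 9.671 / 5.197e+09 = 1.513e-13 m³.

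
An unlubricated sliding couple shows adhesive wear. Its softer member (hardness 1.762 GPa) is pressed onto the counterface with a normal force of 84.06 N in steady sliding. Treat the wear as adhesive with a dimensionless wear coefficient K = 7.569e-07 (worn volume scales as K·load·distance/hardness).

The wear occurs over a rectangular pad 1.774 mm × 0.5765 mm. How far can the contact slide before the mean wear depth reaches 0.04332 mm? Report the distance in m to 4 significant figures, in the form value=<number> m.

Intermediate values are displayed rounded; the computation maintains full float precision — a lone final rounding to four significant digits.
Hardness H = 1.762 GPa = 1.762e+09 Pa.
Pad sides 1.774 mm × 0.5765 mm = 1.774e-03 m × 5.765e-04 m. Contact area A = 1.774e-03 m × 5.765e-04 m = 1.023e-06 m².
Depth limit h_lim = 0.04332 mm = 4.332e-05 m.
As SI base values: W = 84.06 N, H = 1.762e+09 Pa, K = 7.569e-07.
Allowed volume V_lim = h_lim·A = 4.332e-05 · 1.023e-06 = 4.430e-11 m³.
Life L = V_lim·H/(K·W) = 4.430e-11 · 1.762e+09 / (7.569e-07 · 84.06) = 1227 m.

value=1227 m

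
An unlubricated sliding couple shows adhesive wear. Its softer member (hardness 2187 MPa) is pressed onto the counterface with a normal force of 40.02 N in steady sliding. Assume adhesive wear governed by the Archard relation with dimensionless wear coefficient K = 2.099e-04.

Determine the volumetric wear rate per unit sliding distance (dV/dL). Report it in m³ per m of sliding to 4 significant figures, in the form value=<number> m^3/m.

value=3.841e-12 m^3/m

The intermediates are printed rounded. Every step holds full precision, and a single final rounding, at four significant figures.
Convert: Hardness H = 2187 MPa = 2.187e+09 Pa.
Working in SI base units: W = 40.02 N, H = 2.187e+09 Pa, K = 2.099e-04.
Volumetric rate dV/dL = K·W/H (independent of L): 2.099e-04 · 40.02 / 2.187e+09 = 3.841e-12 m³/m.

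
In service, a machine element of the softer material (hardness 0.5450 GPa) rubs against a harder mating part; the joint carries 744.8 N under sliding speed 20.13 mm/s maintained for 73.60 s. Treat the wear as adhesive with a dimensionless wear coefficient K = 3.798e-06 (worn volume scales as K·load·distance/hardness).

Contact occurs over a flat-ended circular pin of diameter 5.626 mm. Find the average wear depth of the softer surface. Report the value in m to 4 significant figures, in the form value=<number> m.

value=3.093e-07 m

Each operation holds exact precision — the intermediates appear rounded; rounded just once: four significant digits.
Sliding speed v = 20.13 mm/s = 0.02013 m/s. Distance covered L = v·t = 0.02013 m/s × 73.60 s = 1.482 m.
Hardness H = 0.5450 GPa = 5.450e+08 Pa.
Pin diameter d = 5.626 mm = 0.005626 m. Contact area A = π·d²/4 = π·(0.005626 m)²/4 = 2.486e-05 m².
Expressed in SI base units: W = 744.8 N, H = 5.450e+08 Pa, K = 3.798e-06.
Archard relation: V = K·W·L/H = 3.798e-06 · 744.8 · 1.482 / 5.450e+08 = 7.690e-12 m³.
Depth h = V/A = 7.690e-12 / 2.486e-05 = 3.093e-07 m.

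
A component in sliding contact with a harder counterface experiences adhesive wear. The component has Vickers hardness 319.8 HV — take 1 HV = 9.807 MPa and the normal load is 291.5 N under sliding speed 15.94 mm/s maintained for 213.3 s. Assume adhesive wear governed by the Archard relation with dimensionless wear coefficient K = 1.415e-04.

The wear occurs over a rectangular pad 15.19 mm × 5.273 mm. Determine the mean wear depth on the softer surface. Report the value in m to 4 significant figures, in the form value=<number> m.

value=5.583e-07 m

The algebra maintains exact precision — intermediates are shown rounded — one last rounding: 4 significant figures.
Convert: Sliding speed v = 15.94 mm/s = 0.01594 m/s. Sliding distance L = v·t = 0.01594 m/s × 213.3 s = 3.400 m.
Convert: Hardness H = 319.8 HV × 9.807 MPa/HV = 3136 MPa = 3.136e+09 Pa.
Convert: Pad sides 15.19 mm × 5.273 mm = 0.01519 m × 0.005273 m. Contact area A = 0.01519 m × 0.005273 m = 8.010e-05 m².
Restated in SI base units: W = 291.5 N, H = 3.136e+09 Pa, K = 1.415e-04.
Apply Archard: V = K·W·L/H = 1.415e-04 · 291.5 · 3.400 / 3.136e+09 = 4.472e-11 m³.
Depth h = V/A = 4.472e-11 / 8.010e-05 = 5.583e-07 m.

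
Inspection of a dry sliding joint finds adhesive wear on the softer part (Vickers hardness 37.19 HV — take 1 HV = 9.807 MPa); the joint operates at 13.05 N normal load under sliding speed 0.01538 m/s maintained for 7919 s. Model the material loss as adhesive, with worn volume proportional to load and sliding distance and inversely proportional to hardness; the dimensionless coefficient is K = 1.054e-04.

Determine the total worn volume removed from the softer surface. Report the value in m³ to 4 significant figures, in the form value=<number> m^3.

Intermediates are printed rounded — all working math carries exact precision, and rounded once at the end, at four significant digits.
Distance L = v·t = 0.01538 m/s × 7919 s = 121.8 m.
Hardness H = 37.19 HV × 9.807 MPa/HV = 364.7 MPa = 3.647e+08 Pa.
As SI base values: W = 13.05 N, H = 3.647e+08 Pa, K = 1.054e-04.
Archard relation: V = K·W·L/H = 1.054e-04 · 13.05 · 121.8 / 3.647e+08 = 4.593e-10 m³.

value=4.593e-10 m^3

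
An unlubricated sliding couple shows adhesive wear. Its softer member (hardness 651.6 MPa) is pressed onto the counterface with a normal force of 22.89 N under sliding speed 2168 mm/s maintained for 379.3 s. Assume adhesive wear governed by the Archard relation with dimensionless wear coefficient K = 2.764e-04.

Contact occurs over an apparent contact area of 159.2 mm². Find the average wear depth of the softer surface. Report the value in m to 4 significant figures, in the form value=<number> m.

value=5.015e-05 m

Shown intermediates are rounded, and all arithmetic carries full float precision; a single final rounding: four significant digits.
Sliding speed v = 2168 mm/s = 2.168 m/s. Total distance L = v·t = 2.168 m/s × 379.3 s = 822.3 m.
Hardness H = 651.6 MPa = 6.516e+08 Pa.
Contact area A = 159.2 mm² = 1.592e-04 m².
In SI base units: W = 22.89 N, H = 6.516e+08 Pa, K = 2.764e-04.
Apply Archard: V = K·W·L/H = 2.764e-04 · 22.89 · 822.3 / 6.516e+08 = 7.984e-09 m³.
Mean wear depth h = V/A = 7.984e-09 / 1.592e-04 = 5.015e-05 m.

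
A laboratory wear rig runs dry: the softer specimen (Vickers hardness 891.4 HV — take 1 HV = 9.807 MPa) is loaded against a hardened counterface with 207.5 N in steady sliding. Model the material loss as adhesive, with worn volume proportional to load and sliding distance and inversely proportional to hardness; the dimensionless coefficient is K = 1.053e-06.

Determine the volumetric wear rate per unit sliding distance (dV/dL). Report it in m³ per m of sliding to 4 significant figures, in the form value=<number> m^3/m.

Intermediate values are printed rounded. All arithmetic maintains exact precision; rounded once at the end to 4 significant digits.
Convert: Hardness H = 891.4 HV × 9.807 MPa/HV = 8742 MPa = 8.742e+09 Pa.
Working in SI base units: W = 207.5 N, H = 8.742e+09 Pa, K = 1.053e-06.
Wear rate dV/dL = K·W/H, per unit distance: 1.053e-06 · 207.5 / 8.742e+09 = 2.499e-14 m³/m.

value=2.499e-14 m^3/m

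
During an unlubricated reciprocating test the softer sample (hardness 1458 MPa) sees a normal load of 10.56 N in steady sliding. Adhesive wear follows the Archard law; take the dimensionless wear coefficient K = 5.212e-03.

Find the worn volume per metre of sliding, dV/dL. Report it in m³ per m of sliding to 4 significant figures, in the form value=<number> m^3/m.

value=3.775e-11 m^3/m

Every step keeps full precision. Intermediate values appear rounded; a single final rounding: 4 significant digits.
Hardness H = 1458 MPa = 1.458e+09 Pa.
SI base units throughout: W = 10.56 N, H = 1.458e+09 Pa, K = 5.212e-03.
The wear rate dV/dL = K·W/H — distance-free: 5.212e-03 · 10.56 / 1.458e+09 = 3.775e-11 m³/m.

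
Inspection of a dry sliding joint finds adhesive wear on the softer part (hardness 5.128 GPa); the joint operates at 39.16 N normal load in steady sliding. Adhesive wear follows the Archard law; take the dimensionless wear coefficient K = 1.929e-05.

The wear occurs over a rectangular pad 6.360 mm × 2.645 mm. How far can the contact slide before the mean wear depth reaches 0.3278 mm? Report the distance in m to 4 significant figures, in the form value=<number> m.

Displayed values are rounded; the algebra runs at full float precision; rounded just once to 4 significant figures.
Hardness H = 5.128 GPa = 5.128e+09 Pa.
Pad sides 6.360 mm × 2.645 mm = 0.006360 m × 0.002645 m. Contact area A = 0.006360 m × 0.002645 m = 1.682e-05 m².
Depth limit h_lim = 0.3278 mm = 3.278e-04 m.
As SI base values: W = 39.16 N, H = 5.128e+09 Pa, K = 1.929e-05.
At the depth limit, V_lim = h_lim·A = 3.278e-04 · 1.682e-05 = 5.514e-09 m³.
Thus life L = V_lim·H/(K·W) = 5.514e-09 · 5.128e+09 / (1.929e-05 · 39.16) = 3.743e+04 m.

value=3.743e+04 m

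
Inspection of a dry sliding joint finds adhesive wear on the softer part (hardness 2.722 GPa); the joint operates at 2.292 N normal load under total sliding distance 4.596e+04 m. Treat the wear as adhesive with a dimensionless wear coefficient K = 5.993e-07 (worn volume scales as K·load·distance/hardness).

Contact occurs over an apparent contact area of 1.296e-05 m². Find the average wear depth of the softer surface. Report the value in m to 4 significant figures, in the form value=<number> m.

Quoted intermediates are rounded — all working math keeps full float precision. Rounded just once: 4 significant digits.
Convert: Hardness H = 2.722 GPa = 2.722e+09 Pa.
In SI base units, W = 2.292 N, H = 2.722e+09 Pa, K = 5.993e-07.
Archard volume V = K·W·L/H = 5.993e-07 · 2.292 · 4.596e+04 / 2.722e+09 = 2.319e-11 m³.
Mean wear depth h = V/A = 2.319e-11 / 1.296e-05 = 1.790e-06 m.

value=1.790e-06 m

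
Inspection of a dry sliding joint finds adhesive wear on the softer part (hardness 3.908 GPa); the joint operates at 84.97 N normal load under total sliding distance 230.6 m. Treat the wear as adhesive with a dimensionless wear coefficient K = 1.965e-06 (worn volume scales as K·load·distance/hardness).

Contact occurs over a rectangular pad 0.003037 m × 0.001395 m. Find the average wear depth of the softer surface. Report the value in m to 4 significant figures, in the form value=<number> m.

value=2.325e-06 m

The algebra keeps full float precision — the intermediates are printed rounded — one last rounding to four significant digits.
Hardness H = 3.908 GPa = 3.908e+09 Pa.
Contact area A = 0.003037 m × 0.001395 m = 4.237e-06 m².
In SI base units: W = 84.97 N, H = 3.908e+09 Pa, K = 1.965e-06.
By Archard's law, V = K·W·L/H = 1.965e-06 · 84.97 · 230.6 / 3.908e+09 = 9.852e-12 m³.
Depth of wear h = V/A = 9.852e-12 / 4.237e-06 = 2.325e-06 m.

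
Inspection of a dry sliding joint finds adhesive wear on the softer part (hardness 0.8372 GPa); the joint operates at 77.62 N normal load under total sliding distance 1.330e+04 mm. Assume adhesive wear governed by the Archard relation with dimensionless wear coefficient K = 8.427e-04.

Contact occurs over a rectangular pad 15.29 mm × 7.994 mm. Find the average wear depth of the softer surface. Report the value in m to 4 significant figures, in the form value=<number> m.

value=8.502e-06 m

Every step keeps full float precision; intermediate values are displayed rounded — one final rounding to four significant figures.
Convert: Total distance L = 1.330e+04 mm = 13.30 m.
Convert: Hardness H = 0.8372 GPa = 8.372e+08 Pa.
Convert: Pad sides 15.29 mm × 7.994 mm = 0.01529 m × 0.007994 m. Contact area A = 0.01529 m × 0.007994 m = 1.222e-04 m².
Collected in SI base units: W = 77.62 N, H = 8.372e+08 Pa, K = 8.427e-04.
Archard volume V = K·W·L/H = 8.427e-04 · 77.62 · 13.30 / 8.372e+08 = 1.039e-09 m³.
Depth h = V/A = 1.039e-09 / 1.222e-04 = 8.502e-06 m.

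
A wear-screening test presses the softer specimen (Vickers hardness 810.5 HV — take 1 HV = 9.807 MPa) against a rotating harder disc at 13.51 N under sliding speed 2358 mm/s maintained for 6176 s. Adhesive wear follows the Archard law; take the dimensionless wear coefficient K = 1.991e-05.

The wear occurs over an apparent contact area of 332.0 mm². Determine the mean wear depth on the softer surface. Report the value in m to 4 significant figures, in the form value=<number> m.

value=1.484e-06 m

Intermediate values appear rounded; each operation keeps full float precision; rounded just once, at 4 significant figures.
Convert: Sliding speed v = 2358 mm/s = 2.358 m/s. Sliding distance L = v·t = 2.358 m/s × 6176 s = 1.456e+04 m.
Convert: Hardness H = 810.5 HV × 9.807 MPa/HV = 7949 MPa = 7.949e+09 Pa.
Convert: Contact area A = 332.0 mm² = 3.320e-04 m².
Restated in SI base units: W = 13.51 N, H = 7.949e+09 Pa, K = 1.991e-05.
By Archard's law, V = K·W·L/H = 1.991e-05 · 13.51 · 1.456e+04 / 7.949e+09 = 4.928e-10 m³.
Mean wear depth h = V/A = 4.928e-10 / 3.320e-04 = 1.484e-06 m.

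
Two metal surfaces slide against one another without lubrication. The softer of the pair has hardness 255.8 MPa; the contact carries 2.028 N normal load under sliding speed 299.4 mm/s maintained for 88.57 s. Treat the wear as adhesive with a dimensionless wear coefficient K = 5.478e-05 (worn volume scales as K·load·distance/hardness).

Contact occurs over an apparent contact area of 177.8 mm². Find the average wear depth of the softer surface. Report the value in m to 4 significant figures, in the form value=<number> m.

Intermediates are printed rounded; each operation runs at full float precision, and a single final rounding, at 4 significant figures.
Sliding speed v = 299.4 mm/s = 0.2994 m/s. Path length L = v·t = 0.2994 m/s × 88.57 s = 26.52 m.
Hardness H = 255.8 MPa = 2.558e+08 Pa.
Contact area A = 177.8 mm² = 1.778e-04 m².
In SI base units: W = 2.028 N, H = 2.558e+08 Pa, K = 5.478e-05.
Wear volume V = K·W·L/H = 5.478e-05 · 2.028 · 26.52 / 2.558e+08 = 1.152e-11 m³.
Mean depth h = V/A = 1.152e-11 / 1.778e-04 = 6.477e-08 m.

value=6.477e-08 m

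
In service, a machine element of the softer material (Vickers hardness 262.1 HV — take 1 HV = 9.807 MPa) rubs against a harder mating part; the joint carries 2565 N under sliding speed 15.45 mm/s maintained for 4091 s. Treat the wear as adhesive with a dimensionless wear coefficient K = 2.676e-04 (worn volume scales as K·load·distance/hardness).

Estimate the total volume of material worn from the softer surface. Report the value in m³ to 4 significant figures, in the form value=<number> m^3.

value=1.688e-08 m^3

Each operation carries exact precision; the intermediates appear rounded — rounded just once: four significant digits.
Sliding speed v = 15.45 mm/s = 0.01545 m/s. Sliding distance L = v·t = 0.01545 m/s × 4091 s = 63.21 m.
Hardness H = 262.1 HV × 9.807 MPa/HV = 2570 MPa = 2.570e+09 Pa.
Expressed in SI base units: W = 2565 N, H = 2.570e+09 Pa, K = 2.676e-04.
Archard volume V = K·W·L/H = 2.676e-04 · 2565 · 63.21 / 2.570e+09 = 1.688e-08 m³.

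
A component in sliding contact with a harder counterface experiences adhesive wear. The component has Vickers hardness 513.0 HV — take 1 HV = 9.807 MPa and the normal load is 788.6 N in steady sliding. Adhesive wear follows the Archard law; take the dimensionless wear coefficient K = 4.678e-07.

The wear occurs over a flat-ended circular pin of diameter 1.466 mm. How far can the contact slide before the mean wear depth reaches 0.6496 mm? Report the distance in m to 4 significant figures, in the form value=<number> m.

value=1.495e+04 m

Displayed values are rounded. The algebra carries full precision — rounded just once to four significant figures.
Convert: Hardness H = 513.0 HV × 9.807 MPa/HV = 5031 MPa = 5.031e+09 Pa.
Convert: Pin diameter d = 1.466 mm = 0.001466 m. Contact area A = π·d²/4 = π·(0.001466 m)²/4 = 1.688e-06 m².
Convert: Depth limit h_lim = 0.6496 mm = 6.496e-04 m.
In SI base units: W = 788.6 N, H = 5.031e+09 Pa, K = 4.678e-07.
Wearable volume V_lim = h_lim·A = 6.496e-04 · 1.688e-06 = 1.096e-09 m³.
Sliding life L = V_lim·H/(K·W) = 1.096e-09 · 5.031e+09 / (4.678e-07 · 788.6) = 1.495e+04 m.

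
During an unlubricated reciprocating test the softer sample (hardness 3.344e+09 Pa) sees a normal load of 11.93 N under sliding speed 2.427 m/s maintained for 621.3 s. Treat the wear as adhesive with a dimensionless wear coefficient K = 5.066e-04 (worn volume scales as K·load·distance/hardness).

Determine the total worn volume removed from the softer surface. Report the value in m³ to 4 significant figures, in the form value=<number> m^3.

All working math runs at exact precision — printed values are rounded — a single final rounding: four significant figures.
Distance covered L = v·t = 2.427 m/s × 621.3 s = 1508 m.
Collected in SI base units: W = 11.93 N, H = 3.344e+09 Pa, K = 5.066e-04.
Volume removed: V = K·W·L/H = 5.066e-04 · 11.93 · 1508 / 3.344e+09 = 2.725e-09 m³.

value=2.725e-09 m^3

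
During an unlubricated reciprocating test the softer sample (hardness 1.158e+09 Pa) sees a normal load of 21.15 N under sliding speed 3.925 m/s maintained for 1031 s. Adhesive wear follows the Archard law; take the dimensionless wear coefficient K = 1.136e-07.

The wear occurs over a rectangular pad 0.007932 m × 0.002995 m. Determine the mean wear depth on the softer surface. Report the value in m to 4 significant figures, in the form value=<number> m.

Intermediate values are printed rounded; each operation maintains full precision. Rounded just once: four significant figures.
The distance L = v·t = 3.925 m/s × 1031 s = 4047 m.
Contact area A = 0.007932 m × 0.002995 m = 2.376e-05 m².
Working in SI base units: W = 21.15 N, H = 1.158e+09 Pa, K = 1.136e-07.
Volume removed: V = K·W·L/H = 1.136e-07 · 21.15 · 4047 / 1.158e+09 = 8.396e-12 m³.
Depth h = V/A = 8.396e-12 / 2.376e-05 = 3.534e-07 m.

value=3.534e-07 m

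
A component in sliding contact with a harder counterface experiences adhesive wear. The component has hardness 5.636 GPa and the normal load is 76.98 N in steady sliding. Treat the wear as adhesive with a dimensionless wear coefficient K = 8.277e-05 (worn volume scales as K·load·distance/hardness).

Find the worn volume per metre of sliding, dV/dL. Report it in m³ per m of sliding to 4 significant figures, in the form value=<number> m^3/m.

Intermediates appear rounded, and the algebra maintains exact precision. Rounded once at the end, at four significant digits.
Convert: Hardness H = 5.636 GPa = 5.636e+09 Pa.
Working in SI base units: W = 76.98 N, H = 5.636e+09 Pa, K = 8.277e-05.
Rate of wear dV/dL = K·W/H, per unit distance: 8.277e-05 · 76.98 / 5.636e+09 = 1.131e-12 m³/m.

value=1.131e-12 m^3/m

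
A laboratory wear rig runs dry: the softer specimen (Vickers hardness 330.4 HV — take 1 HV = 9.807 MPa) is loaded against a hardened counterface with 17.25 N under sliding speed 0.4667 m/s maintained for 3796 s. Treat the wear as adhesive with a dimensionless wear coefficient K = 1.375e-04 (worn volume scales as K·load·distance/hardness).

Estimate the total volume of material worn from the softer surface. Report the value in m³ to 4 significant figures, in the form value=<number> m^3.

Printed values are rounded — all working math holds full precision; one last rounding, at four significant figures.
Convert: Distance L = v·t = 0.4667 m/s × 3796 s = 1772 m.
Convert: Hardness H = 330.4 HV × 9.807 MPa/HV = 3240 MPa = 3.240e+09 Pa.
Restated in SI base units: W = 17.25 N, H = 3.240e+09 Pa, K = 1.375e-04.
Wear volume V = K·W·L/H = 1.375e-04 · 17.25 · 1772 / 3.240e+09 = 1.297e-09 m³.

value=1.297e-09 m^3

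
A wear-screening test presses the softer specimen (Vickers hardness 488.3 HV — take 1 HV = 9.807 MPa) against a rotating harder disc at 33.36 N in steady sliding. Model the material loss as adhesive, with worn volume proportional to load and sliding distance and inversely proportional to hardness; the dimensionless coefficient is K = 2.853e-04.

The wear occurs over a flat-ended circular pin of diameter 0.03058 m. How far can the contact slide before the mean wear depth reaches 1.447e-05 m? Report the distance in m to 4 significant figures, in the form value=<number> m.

All arithmetic carries exact precision, and printed values are rounded. Rounded just once, at four significant figures.
Hardness H = 488.3 HV × 9.807 MPa/HV = 4789 MPa = 4.789e+09 Pa.
Contact area A = π·d²/4 = π·(0.03058 m)²/4 = 7.345e-04 m².
In SI base units: W = 33.36 N, H = 4.789e+09 Pa, K = 2.853e-04.
Volume at the limit: V_lim = h_lim·A = 1.447e-05 · 7.345e-04 = 1.063e-08 m³.
Thus life L = V_lim·H/(K·W) = 1.063e-08 · 4.789e+09 / (2.853e-04 · 33.36) = 5347 m.

value=5347 m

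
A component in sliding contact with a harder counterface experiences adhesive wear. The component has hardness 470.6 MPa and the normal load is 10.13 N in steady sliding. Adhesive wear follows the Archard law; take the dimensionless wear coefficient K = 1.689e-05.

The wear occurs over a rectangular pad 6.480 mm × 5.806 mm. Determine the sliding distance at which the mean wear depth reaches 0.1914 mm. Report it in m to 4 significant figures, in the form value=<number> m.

value=1.981e+04 m

All arithmetic carries full float precision — intermediates appear rounded — a single final rounding, at four significant figures.
Convert: Hardness H = 470.6 MPa = 4.706e+08 Pa.
Convert: Pad sides 6.480 mm × 5.806 mm = 0.006480 m × 0.005806 m. Contact area A = 0.006480 m × 0.005806 m = 3.762e-05 m².
Convert: Depth limit h_lim = 0.1914 mm = 1.914e-04 m.
Collected in SI base units: W = 10.13 N, H = 4.706e+08 Pa, K = 1.689e-05.
Allowed volume V_lim = h_lim·A = 1.914e-04 · 3.762e-05 = 7.201e-09 m³.
Inverting, life L = V_lim·H/(K·W) = 7.201e-09 · 4.706e+08 / (1.689e-05 · 10.13) = 1.981e+04 m.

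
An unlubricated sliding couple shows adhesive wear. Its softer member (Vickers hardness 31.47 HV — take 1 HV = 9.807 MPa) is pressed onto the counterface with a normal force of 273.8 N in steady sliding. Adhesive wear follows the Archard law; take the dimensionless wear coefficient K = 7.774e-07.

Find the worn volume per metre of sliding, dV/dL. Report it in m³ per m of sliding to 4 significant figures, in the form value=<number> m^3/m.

The computation maintains exact precision. Intermediate values appear rounded — rounded just once, at four significant figures.
Hardness H = 31.47 HV × 9.807 MPa/HV = 308.6 MPa = 3.086e+08 Pa.
In SI base units, W = 273.8 N, H = 3.086e+08 Pa, K = 7.774e-07.
Sliding wear rate dV/dL = K·W/H, per unit distance: 7.774e-07 · 273.8 / 3.086e+08 = 6.897e-13 m³/m.

value=6.897e-13 m^3/m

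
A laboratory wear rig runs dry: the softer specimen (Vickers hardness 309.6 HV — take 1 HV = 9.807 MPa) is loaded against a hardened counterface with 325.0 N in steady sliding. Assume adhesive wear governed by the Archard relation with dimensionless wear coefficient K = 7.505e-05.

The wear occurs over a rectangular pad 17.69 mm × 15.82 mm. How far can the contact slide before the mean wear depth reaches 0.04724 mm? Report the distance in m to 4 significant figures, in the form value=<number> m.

Every step holds full precision, and intermediates appear rounded — a single final rounding, at four significant digits.
Convert: Hardness H = 309.6 HV × 9.807 MPa/HV = 3036 MPa = 3.036e+09 Pa.
Convert: Pad sides 17.69 mm × 15.82 mm = 0.01769 m × 0.01582 m. Contact area A = 0.01769 m × 0.01582 m = 2.799e-04 m².
Convert: Depth limit h_lim = 0.04724 mm = 4.724e-05 m.
As SI base values: W = 325.0 N, H = 3.036e+09 Pa, K = 7.505e-05.
Limit volume V_lim = h_lim·A = 4.724e-05 · 2.799e-04 = 1.322e-08 m³.
Thus life L = V_lim·H/(K·W) = 1.322e-08 · 3.036e+09 / (7.505e-05 · 325.0) = 1646 m.

value=1646 m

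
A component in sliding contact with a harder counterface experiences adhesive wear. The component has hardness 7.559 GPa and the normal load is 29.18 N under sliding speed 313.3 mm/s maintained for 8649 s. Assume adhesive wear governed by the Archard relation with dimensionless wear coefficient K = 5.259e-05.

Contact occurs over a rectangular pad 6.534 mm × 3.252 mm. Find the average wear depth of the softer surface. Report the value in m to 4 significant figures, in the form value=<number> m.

The intermediates are displayed rounded — all arithmetic keeps exact precision — rounded just once, at 4 significant figures.
Convert: Sliding speed v = 313.3 mm/s = 0.3133 m/s. Path length L = v·t = 0.3133 m/s × 8649 s = 2710 m.
Convert: Hardness H = 7.559 GPa = 7.559e+09 Pa.
Convert: Pad sides 6.534 mm × 3.252 mm = 0.006534 m × 0.003252 m. Contact area A = 0.006534 m × 0.003252 m = 2.125e-05 m².
In SI base units: W = 29.18 N, H = 7.559e+09 Pa, K = 5.259e-05.
Worn volume V = K·W·L/H = 5.259e-05 · 29.18 · 2710 / 7.559e+09 = 5.501e-10 m³.
Wear depth h = V/A = 5.501e-10 / 2.125e-05 = 2.589e-05 m.

value=2.589e-05 m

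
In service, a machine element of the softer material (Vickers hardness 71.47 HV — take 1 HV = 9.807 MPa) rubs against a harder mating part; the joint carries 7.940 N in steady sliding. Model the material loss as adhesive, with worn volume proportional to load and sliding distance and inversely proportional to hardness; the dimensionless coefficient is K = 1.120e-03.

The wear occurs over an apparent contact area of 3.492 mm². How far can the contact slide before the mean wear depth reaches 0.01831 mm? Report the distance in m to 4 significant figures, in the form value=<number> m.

Intermediates are shown rounded; each operation carries exact precision. Rounded once at the end to 4 significant figures.
Hardness H = 71.47 HV × 9.807 MPa/HV = 700.9 MPa = 7.009e+08 Pa.
Contact area A = 3.492 mm² = 3.492e-06 m².
Depth limit h_lim = 0.01831 mm = 1.831e-05 m.
Restated in SI base units: W = 7.940 N, H = 7.009e+08 Pa, K = 1.120e-03.
Volume at the limit: V_lim = h_lim·A = 1.831e-05 · 3.492e-06 = 6.394e-11 m³.
Life L = V_lim·H/(K·W) = 6.394e-11 · 7.009e+08 / (1.120e-03 · 7.940) = 5.039 m.

value=5.039 m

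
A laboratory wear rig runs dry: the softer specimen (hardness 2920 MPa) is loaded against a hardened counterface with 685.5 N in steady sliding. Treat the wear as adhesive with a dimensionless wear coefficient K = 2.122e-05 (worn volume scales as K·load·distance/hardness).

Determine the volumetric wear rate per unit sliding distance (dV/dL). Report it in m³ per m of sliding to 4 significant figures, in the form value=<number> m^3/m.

All arithmetic runs at exact precision — quoted intermediates are rounded — one last rounding, at four significant digits.
Hardness H = 2920 MPa = 2.920e+09 Pa.
Working in SI base units: W = 685.5 N, H = 2.920e+09 Pa, K = 2.122e-05.
Wear rate dV/dL = K·W/H: 2.122e-05 · 685.5 / 2.920e+09 = 4.982e-12 m³/m.

value=4.982e-12 m^3/m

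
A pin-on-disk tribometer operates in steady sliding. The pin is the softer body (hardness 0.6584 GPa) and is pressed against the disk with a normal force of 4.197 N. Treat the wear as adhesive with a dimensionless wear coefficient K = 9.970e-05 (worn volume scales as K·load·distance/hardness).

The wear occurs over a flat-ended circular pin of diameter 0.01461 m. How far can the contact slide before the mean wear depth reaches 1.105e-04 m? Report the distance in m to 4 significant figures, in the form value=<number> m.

Every step holds full float precision. Intermediate values appear rounded, and rounded just once: four significant figures.
Hardness H = 0.6584 GPa = 6.584e+08 Pa.
Contact area A = π·d²/4 = π·(0.01461 m)²/4 = 1.676e-04 m².
In SI base units, W = 4.197 N, H = 6.584e+08 Pa, K = 9.970e-05.
Allowed volume V_lim = h_lim·A = 1.105e-04 · 1.676e-04 = 1.852e-08 m³.
Inverting, life L = V_lim·H/(K·W) = 1.852e-08 · 6.584e+08 / (9.970e-05 · 4.197) = 2.915e+04 m.

value=2.915e+04 m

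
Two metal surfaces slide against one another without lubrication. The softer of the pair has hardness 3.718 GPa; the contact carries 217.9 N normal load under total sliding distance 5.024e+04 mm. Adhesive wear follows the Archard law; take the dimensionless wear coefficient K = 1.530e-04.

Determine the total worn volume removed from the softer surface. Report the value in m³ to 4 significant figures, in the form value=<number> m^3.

value=4.505e-10 m^3

The intermediates are printed rounded — the algebra runs at exact precision. Rounded once at the end to 4 significant figures.
Convert: Distance L = 5.024e+04 mm = 50.24 m.
Convert: Hardness H = 3.718 GPa = 3.718e+09 Pa.
Working in SI base units: W = 217.9 N, H = 3.718e+09 Pa, K = 1.530e-04.
Archard relation: V = K·W·L/H = 1.530e-04 · 217.9 · 50.24 / 3.718e+09 = 4.505e-10 m³.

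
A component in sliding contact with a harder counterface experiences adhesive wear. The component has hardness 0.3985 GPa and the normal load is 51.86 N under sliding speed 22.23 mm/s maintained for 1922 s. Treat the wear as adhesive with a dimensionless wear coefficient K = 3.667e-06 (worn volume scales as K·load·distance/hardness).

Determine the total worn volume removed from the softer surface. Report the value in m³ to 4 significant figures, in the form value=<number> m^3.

The intermediates are displayed rounded. All arithmetic keeps exact precision — one final rounding: four significant figures.
Sliding speed v = 22.23 mm/s = 0.02223 m/s. The distance L = v·t = 0.02223 m/s × 1922 s = 42.73 m.
Hardness H = 0.3985 GPa = 3.985e+08 Pa.
SI base units throughout: W = 51.86 N, H = 3.985e+08 Pa, K = 3.667e-06.
Worn volume V = K·W·L/H = 3.667e-06 · 51.86 · 42.73 / 3.985e+08 = 2.039e-11 m³.

value=2.039e-11 m^3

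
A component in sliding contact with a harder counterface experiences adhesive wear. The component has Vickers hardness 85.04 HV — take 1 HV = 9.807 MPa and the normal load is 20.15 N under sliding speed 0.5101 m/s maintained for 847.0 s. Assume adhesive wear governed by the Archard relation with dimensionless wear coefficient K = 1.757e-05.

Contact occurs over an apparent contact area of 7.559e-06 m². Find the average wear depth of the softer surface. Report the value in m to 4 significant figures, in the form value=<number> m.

All arithmetic carries exact precision; printed values are rounded — a lone final rounding to four significant digits.
Total distance L = v·t = 0.5101 m/s × 847.0 s = 432.1 m.
Hardness H = 85.04 HV × 9.807 MPa/HV = 834.0 MPa = 8.340e+08 Pa.
As SI base values: W = 20.15 N, H = 8.340e+08 Pa, K = 1.757e-05.
Worn volume V = K·W·L/H = 1.757e-05 · 20.15 · 432.1 / 8.340e+08 = 1.834e-10 m³.
Average depth h = V/A = 1.834e-10 / 7.559e-06 = 2.426e-05 m.

value=2.426e-05 m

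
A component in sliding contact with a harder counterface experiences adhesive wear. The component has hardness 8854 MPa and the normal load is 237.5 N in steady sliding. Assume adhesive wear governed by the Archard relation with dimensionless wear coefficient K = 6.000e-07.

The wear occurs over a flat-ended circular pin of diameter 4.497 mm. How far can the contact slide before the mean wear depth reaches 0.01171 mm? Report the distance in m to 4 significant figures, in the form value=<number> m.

value=1.156e+04 m

The intermediates are printed rounded; every step maintains full float precision, and a lone final rounding to 4 significant digits.
Convert: Hardness H = 8854 MPa = 8.854e+09 Pa.
Convert: Pin diameter d = 4.497 mm = 0.004497 m. Contact area A = π·d²/4 = π·(0.004497 m)²/4 = 1.588e-05 m².
Convert: Depth limit h_lim = 0.01171 mm = 1.171e-05 m.
As SI base values: W = 237.5 N, H = 8.854e+09 Pa, K = 6.000e-07.
Limit volume V_lim = h_lim·A = 1.171e-05 · 1.588e-05 = 1.860e-10 m³.
Sliding life L = V_lim·H/(K·W) = 1.860e-10 · 8.854e+09 / (6.000e-07 · 237.5) = 1.156e+04 m.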